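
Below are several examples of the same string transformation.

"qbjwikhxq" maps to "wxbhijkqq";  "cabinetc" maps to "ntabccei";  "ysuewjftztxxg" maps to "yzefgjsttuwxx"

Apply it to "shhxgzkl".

xzghhkls

Rule — sort the characters into alphabetical order, then move the last 2 characters to the front (rotate right by 2).
Working it through for "shhxgzkl": intermediate "ghhklsxz", final "xzghhkls".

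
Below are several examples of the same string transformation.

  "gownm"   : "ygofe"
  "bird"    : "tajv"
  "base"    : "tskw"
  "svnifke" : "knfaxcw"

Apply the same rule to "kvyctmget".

cnquleywl

Each output is the input with this applied: shift every letter 8 places backward in the alphabet (wrapping around).
On "kvyctmget" that produces "cnquleywl".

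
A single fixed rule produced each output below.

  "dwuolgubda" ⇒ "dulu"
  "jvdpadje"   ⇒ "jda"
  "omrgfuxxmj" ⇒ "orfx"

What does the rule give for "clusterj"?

Rule — keep every other character starting from the first (positions 1st, 3rd, 5th, ...), then delete the last character.
Applying both steps to "clusterj": "cutr", then "cut".

cut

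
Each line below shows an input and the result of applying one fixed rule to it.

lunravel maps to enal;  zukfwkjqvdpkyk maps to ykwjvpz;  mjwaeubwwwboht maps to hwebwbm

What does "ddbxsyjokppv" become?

The pattern: keep every other character starting from the first (positions 1st, 3rd, 5th, ...), then swap the first and last characters.
"ddbxsyjokppv" → "dbsjkp" → "pbsjkd".

pbsjkd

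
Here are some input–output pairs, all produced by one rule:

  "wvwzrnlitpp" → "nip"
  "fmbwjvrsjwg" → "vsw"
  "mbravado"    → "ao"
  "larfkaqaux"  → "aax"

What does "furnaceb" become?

cb

What's happening: keep every other character starting from the second (positions 2nd, 4th, 6th, ...), then delete the first 2 characters.
Starting from "furnaceb": after the first operation, "uncb"; after the second, "cb".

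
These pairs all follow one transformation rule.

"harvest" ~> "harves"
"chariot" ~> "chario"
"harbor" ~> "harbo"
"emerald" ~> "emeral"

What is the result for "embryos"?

embryo

Rule — delete the last character.
On "embryos" that produces "embryo".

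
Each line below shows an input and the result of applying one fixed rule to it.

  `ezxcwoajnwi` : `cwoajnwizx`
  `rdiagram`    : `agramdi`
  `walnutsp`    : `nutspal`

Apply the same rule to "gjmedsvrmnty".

edsvrmntyjm

Looking at the pairs, the operation is to delete the first character, then move the first 2 characters to the end (rotate left by 2).
On "gjmedsvrmnty": the first step gives "jmedsvrmnty", and the second then gives "edsvrmntyjm".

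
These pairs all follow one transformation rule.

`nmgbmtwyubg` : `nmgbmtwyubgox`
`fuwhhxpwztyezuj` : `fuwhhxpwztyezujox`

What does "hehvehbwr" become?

Rule — append "ox".
So "hehvehbwr" becomes "hehvehbwrox".

hehvehbwrox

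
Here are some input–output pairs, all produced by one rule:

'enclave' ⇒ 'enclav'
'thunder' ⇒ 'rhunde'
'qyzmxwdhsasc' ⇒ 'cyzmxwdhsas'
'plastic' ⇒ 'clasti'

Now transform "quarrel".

What's happening: delete the first character, then move the last character to the front.
Applying that to "quarrel" gives "luarre".

luarre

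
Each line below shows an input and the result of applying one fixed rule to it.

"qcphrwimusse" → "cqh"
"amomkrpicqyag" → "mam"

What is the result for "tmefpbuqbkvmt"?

Rule — swap each adjacent pair of characters (1↔2, 3↔4, ...), then keep only the first 3 characters.
Starting from "tmefpbuqbkvmt": after the first operation, "mtfebpqukbmvt"; after the second, "mtf".

mtf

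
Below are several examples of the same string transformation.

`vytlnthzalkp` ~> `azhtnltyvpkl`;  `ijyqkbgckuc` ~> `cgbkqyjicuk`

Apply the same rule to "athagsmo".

In each case the input is transformed by: move the last 3 characters to the front (rotate right by 3), then reverse the string.
Applying both steps to "athagsmo": "smoathag", then "gahtaoms".

gahtaoms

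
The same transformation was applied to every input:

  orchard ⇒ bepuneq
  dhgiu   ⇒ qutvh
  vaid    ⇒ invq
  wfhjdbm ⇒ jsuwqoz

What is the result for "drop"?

Looking at the pairs, the operation is to shift every letter 13 places forward in the alphabet (wrapping around) — i.e. ROT13.
So "drop" becomes "qebc".

qebc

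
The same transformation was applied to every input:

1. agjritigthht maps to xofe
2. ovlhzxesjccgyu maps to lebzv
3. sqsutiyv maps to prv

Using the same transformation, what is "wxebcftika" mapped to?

Rule — keep one character in every 3, starting at position 1 (positions 1st, 4th, 7th, ...), then shift every letter 3 places backward in the alphabet (wrapping around).
Starting from "wxebcftika": after the first operation, "wbta"; after the second, "tyqx".

tyqx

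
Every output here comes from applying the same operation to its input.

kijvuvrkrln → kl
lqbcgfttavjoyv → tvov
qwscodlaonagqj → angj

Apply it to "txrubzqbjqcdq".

bqd

Rule — keep every other character starting from the second (positions 2nd, 4th, 6th, ...), then delete the first 3 characters.
For "txrubzqbjqcdq", step one produces "xuzbqd"; step two turns that into "bqd".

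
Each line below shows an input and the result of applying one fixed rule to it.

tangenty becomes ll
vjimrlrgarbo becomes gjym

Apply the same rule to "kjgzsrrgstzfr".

The transformation: shift every letter 2 places backward in the alphabet (wrapping around), then keep one character in every 3, starting at position 3 (positions 3rd, 6th, 9th, ...).
On "kjgzsrrgstzfr": the first step gives "ihexqppeqrxdp", and the second then gives "epqd".

epqd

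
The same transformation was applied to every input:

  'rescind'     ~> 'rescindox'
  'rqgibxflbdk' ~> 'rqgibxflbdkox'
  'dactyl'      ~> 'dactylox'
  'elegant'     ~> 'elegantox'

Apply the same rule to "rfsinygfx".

rfsinygfxox

In each case the input is transformed by: append "ox".
On "rfsinygfx" that produces "rfsinygfxox".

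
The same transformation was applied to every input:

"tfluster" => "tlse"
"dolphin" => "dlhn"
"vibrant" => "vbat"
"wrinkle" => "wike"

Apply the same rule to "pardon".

pro

Looking at the pairs, the operation is to keep every other character starting from the first (positions 1st, 3rd, 5th, ...).
For "pardon" the result is "pro".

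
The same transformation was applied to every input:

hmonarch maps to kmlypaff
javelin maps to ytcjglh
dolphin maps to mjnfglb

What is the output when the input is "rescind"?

Rule — move the first character to the end, then shift every letter 2 places backward in the alphabet (wrapping around).
Starting from "rescind": after the first operation, "escindr"; after the second, "cqaglbp".
(Check on "javelin": → "avelinj" → "ytcjglh" ✓)

cqaglbp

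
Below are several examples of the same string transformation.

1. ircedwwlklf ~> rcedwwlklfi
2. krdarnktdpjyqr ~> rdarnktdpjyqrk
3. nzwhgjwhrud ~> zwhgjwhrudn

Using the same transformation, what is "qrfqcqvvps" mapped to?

Looking at the pairs, the operation is to move the first character to the end.
Doing the same to "qrfqcqvvps": "rfqcqvvpsq".

rfqcqvvpsq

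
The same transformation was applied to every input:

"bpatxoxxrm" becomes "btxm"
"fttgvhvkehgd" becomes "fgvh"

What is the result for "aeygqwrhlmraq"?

Each output is the input with this applied: keep one character in every 3, starting at position 1 (positions 1st, 4th, 7th, ...).
For "aeygqwrhlmraq" the result is "agrmq".

agrmq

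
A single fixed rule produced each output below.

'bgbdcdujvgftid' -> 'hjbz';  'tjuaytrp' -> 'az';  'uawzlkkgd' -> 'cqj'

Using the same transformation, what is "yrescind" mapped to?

ko

Looking at the pairs, the operation is to shift every letter 6 places forward in the alphabet (wrapping around), then keep one character in every 3, starting at position 3 (positions 3rd, 6th, 9th, ...).
"yrescind" → "exkyiotj" → "ko".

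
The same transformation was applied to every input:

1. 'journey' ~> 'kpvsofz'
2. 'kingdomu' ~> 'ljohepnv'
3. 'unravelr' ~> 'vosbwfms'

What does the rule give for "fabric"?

The rule is to shift every letter 1 place forward in the alphabet (wrapping around).
So "fabric" becomes "gbcsjd".

gbcsjd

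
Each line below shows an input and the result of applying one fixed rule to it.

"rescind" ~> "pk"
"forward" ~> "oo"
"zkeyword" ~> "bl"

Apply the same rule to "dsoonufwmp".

lrj

Rule — shift every letter 3 places backward in the alphabet (wrapping around), then keep one character in every 3, starting at position 3 (positions 3rd, 6th, 9th, ...).
Starting from "dsoonufwmp": after the first operation, "apllkrctjm"; after the second, "lrj".
(Check on "zkeyword": → "whbvtloa" → "bl" ✓)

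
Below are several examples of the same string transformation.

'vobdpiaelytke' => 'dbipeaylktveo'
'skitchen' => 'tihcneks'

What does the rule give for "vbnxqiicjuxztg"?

The pattern: move the first 2 characters to the end (rotate left by 2), then swap each adjacent pair of characters (1↔2, 3↔4, ...).
For "vbnxqiicjuxztg" the result is "xniqciujzxgtbv".

xniqciujzxgtbv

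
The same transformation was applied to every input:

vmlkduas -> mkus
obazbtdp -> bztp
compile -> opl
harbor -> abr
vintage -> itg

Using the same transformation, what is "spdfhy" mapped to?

What's happening: keep every other character starting from the second (positions 2nd, 4th, 6th, ...).
For "spdfhy" the result is "pfy".

pfy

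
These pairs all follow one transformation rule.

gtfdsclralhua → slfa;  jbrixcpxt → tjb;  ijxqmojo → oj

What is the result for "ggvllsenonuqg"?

snlg

The transformation: sort the characters into reverse alphabetical order, then keep one character in every 3, starting at position 3 (positions 3rd, 6th, 9th, ...).
"ggvllsenonuqg" → "vusqonnllggge" → "snlg".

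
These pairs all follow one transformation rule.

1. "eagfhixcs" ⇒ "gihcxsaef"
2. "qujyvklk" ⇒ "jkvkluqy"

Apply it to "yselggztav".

eggtzvasyl

Rule — swap each adjacent pair of characters (1↔2, 3↔4, ...), then move the first 3 characters to the end (rotate left by 3).
"yselggztav" → "eggtzvasyl".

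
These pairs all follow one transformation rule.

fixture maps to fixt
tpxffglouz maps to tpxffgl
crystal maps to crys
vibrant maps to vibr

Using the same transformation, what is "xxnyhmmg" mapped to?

xxnyh

The transformation: delete the last 3 characters.
On "xxnyhmmg" that produces "xxnyh".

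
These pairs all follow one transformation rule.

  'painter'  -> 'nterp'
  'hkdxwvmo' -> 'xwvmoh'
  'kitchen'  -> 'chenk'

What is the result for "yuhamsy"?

amsyy

Rule — move the first 3 characters to the end (rotate left by 3), then delete the last 2 characters.
Applying both steps to "yuhamsy": "amsyyuh", then "amsyy".
(Check on "kitchen": → "chenkit" → "chenk" ✓)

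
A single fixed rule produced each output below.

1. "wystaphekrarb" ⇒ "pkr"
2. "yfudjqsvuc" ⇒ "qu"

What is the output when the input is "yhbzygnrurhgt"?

gug

The transformation: delete the first 3 characters, then keep one character in every 3, starting at position 3 (positions 3rd, 6th, 9th, ...).
Doing the same to "yhbzygnrurhgt": "gug".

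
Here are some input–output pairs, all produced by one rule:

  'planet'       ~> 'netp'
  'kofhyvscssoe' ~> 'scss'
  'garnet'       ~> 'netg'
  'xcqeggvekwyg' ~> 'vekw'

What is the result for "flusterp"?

Looking at the pairs, the operation is to swap the front and back halves of the string, then keep only the first 4 characters.
Working it through for "flusterp": intermediate "terpflus", final "terp".

terp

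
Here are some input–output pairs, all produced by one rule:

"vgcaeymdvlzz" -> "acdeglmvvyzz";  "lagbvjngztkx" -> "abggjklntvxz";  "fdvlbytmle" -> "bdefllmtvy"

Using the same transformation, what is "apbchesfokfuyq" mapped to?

Each output is the input with this applied: sort the characters into alphabetical order.
On "apbchesfokfuyq" that produces "abceffhkopqsuy".

abceffhkopqsuy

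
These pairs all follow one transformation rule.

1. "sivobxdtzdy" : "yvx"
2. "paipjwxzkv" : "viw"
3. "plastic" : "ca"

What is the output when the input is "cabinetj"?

The transformation: move the last 3 characters to the front (rotate right by 3), then keep one character in every 3, starting at position 3 (positions 3rd, 6th, 9th, ...).
For "cabinetj", step one produces "etjcabin"; step two turns that into "jb".

jb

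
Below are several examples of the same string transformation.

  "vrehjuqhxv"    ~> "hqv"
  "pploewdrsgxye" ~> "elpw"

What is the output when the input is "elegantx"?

The pattern: sort the characters into alphabetical order, then keep one character in every 3, starting at position 2 (positions 2nd, 5th, 8th, ...).
On "elegantx": the first step gives "aeeglntx", and the second then gives "elx".

elx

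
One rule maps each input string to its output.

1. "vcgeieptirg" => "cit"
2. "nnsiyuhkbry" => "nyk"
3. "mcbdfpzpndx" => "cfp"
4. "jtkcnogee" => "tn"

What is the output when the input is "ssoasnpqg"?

ss

The pattern: delete the last 2 characters, then keep one character in every 3, starting at position 2 (positions 2nd, 5th, 8th, ...).
For "ssoasnpqg", step one produces "ssoasnp"; step two turns that into "ss".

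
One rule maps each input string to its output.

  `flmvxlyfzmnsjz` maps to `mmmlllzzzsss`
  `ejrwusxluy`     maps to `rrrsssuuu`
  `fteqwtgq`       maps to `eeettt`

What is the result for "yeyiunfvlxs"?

yyynnnlll

What's happening: keep one character in every 3, starting at position 3 (positions 3rd, 6th, 9th, ...), then repeat every character 3 times.
"yeyiunfvlxs" → "yyynnnlll".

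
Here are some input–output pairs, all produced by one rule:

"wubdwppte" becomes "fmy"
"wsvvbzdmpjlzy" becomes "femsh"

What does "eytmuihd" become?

nvq

What's happening: shift every letter 9 places forward in the alphabet (wrapping around), then keep one character in every 3, starting at position 1 (positions 1st, 4th, 7th, ...).
"eytmuihd" → "nhcvdrqm" → "nvq".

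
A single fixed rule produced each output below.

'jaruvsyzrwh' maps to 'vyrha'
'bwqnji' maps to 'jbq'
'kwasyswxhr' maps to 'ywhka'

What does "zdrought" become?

The rule is to move the first 3 characters to the end (rotate left by 3), then keep every other character starting from the second (positions 2nd, 4th, 6th, ...).
"zdrought" → "oughtzdr" → "uhzr".

uhzr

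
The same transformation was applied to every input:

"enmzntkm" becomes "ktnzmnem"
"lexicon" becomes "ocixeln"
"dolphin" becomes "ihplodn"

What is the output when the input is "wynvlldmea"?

emdllvnywa

Each output is the input with this applied: reverse the string, then move the first character to the end.
Working it through for "wynvlldmea": intermediate "aemdllvnyw", final "emdllvnywa".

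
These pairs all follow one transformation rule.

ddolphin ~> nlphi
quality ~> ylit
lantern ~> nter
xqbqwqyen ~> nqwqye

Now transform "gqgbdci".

The rule is to delete the first 3 characters, then move the last character to the front.
Working it through for "gqgbdci": intermediate "bdci", final "ibdc".

ibdc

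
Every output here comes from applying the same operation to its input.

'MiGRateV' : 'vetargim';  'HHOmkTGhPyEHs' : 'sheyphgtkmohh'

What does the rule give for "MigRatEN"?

netargim

Rule — reverse the string, then convert every letter to lowercase.
On "MigRatEN": the first step gives "NEtaRgiM", and the second then gives "netargim".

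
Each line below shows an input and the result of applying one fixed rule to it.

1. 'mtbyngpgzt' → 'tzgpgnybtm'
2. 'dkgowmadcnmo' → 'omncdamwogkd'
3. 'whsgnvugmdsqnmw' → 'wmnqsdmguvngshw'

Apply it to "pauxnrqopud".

The transformation: reverse the string.
On "pauxnrqopud" that produces "dupoqrnxuap".

dupoqrnxuap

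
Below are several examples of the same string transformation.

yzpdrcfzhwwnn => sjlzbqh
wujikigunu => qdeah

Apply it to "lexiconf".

frwh

The rule is to keep every other character starting from the first (positions 1st, 3rd, 5th, ...), then shift every letter 6 places backward in the alphabet (wrapping around).
For "lexiconf", step one produces "lxcn"; step two turns that into "frwh".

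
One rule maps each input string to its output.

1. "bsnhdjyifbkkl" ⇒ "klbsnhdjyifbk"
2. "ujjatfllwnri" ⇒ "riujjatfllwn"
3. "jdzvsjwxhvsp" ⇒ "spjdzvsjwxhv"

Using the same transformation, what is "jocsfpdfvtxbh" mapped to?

bhjocsfpdfvtx

In each case the input is transformed by: move the last 2 characters to the front (rotate right by 2).
So "jocsfpdfvtxbh" becomes "bhjocsfpdfvtx".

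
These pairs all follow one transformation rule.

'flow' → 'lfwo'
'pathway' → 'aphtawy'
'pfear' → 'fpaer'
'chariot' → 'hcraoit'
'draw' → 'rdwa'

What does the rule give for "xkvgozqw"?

kxgvzowq

The pattern: swap each adjacent pair of characters (1↔2, 3↔4, ...).
Applying that to "xkvgozqw" gives "kxgvzowq".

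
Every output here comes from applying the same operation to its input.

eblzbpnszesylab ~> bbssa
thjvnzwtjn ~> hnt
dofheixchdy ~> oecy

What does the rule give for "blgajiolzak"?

What's happening: keep one character in every 3, starting at position 2 (positions 2nd, 5th, 8th, ...).
On "blgajiolzak" that produces "ljlk".

ljlk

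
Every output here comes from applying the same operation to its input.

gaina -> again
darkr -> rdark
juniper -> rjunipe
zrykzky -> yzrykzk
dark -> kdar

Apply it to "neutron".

The rule is to move the last character to the front.
So "neutron" becomes "nneutro".

nneutro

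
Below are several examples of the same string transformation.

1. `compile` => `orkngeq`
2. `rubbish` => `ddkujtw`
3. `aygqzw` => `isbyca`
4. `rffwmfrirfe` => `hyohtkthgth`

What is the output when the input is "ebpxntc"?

rzpvegd

The pattern: move the first 2 characters to the end (rotate left by 2), then shift every letter 2 places forward in the alphabet (wrapping around).
For "ebpxntc", step one produces "pxntceb"; step two turns that into "rzpvegd".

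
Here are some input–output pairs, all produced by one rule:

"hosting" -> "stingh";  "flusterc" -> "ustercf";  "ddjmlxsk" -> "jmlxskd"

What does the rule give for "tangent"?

The rule is to move the first character to the end, then delete the first character.
Working it through for "tangent": intermediate "angentt", final "ngentt".

ngentt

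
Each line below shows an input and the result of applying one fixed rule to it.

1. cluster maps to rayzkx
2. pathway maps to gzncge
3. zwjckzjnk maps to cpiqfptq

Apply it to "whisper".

In each case the input is transformed by: delete the first character, then shift every letter 6 places forward in the alphabet (wrapping around).
On "whisper": the first step gives "hisper", and the second then gives "noyvkx".

noyvkx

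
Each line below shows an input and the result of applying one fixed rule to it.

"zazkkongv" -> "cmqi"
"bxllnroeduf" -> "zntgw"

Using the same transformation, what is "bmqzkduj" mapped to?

obfl

The transformation: keep every other character starting from the second (positions 2nd, 4th, 6th, ...), then shift every letter 2 places forward in the alphabet (wrapping around).
For "bmqzkduj" the result is "obfl".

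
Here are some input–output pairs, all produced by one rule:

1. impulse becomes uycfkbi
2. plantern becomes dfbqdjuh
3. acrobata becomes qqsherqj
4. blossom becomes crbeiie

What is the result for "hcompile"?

uxsecfyb

The rule is to move the last character to the front, then shift every letter 10 places backward in the alphabet (wrapping around).
"hcompile" → "ehcompil" → "uxsecfyb".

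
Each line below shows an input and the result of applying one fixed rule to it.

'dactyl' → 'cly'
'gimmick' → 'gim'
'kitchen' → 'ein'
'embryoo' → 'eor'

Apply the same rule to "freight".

fhr

The rule is to sort the characters into alphabetical order, then keep every other character starting from the second (positions 2nd, 4th, 6th, ...).
On "freight": the first step gives "efghirt", and the second then gives "fhr".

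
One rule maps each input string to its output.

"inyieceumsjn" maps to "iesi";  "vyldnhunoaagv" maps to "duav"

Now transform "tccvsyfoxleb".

The transformation: move the first 2 characters to the end (rotate left by 2), then keep one character in every 3, starting at position 2 (positions 2nd, 5th, 8th, ...).
Starting from "tccvsyfoxleb": after the first operation, "cvsyfoxlebtc"; after the second, "vflt".
(Check on "vyldnhunoaagv": → "ldnhunoaagvvy" → "duav" ✓)

vflt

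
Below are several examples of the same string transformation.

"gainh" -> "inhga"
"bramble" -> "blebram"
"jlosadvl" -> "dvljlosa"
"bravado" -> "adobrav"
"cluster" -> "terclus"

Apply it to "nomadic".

dicnoma

Rule — move the last 3 characters to the front (rotate right by 3).
Applying that to "nomadic" gives "dicnoma".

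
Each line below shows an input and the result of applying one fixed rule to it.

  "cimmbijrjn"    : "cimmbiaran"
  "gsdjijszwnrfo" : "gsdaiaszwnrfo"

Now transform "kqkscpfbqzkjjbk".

kqkscpfbqzkaabk

Each output is the input with this applied: replace every "j" with "a".
"kqkscpfbqzkjjbk" → "kqkscpfbqzkaabk".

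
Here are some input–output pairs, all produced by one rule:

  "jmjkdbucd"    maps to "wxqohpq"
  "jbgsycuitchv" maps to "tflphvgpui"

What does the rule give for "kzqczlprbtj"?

dpmyceogw

Each output is the input with this applied: delete the first 2 characters, then shift every letter 13 places forward in the alphabet (wrapping around) — i.e. ROT13.
Working it through for "kzqczlprbtj": intermediate "qczlprbtj", final "dpmyceogw".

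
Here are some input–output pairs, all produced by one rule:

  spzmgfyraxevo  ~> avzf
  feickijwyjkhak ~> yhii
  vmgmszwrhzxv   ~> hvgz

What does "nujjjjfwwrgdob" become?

In each case the input is transformed by: keep one character in every 3, starting at position 3 (positions 3rd, 6th, 9th, ...), then swap the front and back halves of the string.
For "nujjjjfwwrgdob", step one produces "jjwd"; step two turns that into "wdjj".

wdjj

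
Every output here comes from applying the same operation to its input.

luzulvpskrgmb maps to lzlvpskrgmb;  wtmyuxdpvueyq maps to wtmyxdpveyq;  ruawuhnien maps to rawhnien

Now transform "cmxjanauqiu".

Rule — remove every "u".
So "cmxjanauqiu" becomes "cmxjanaqi".

cmxjanaqi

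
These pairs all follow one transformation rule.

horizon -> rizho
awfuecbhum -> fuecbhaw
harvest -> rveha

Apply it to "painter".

intpa

In each case the input is transformed by: delete the last 2 characters, then move the first 2 characters to the end (rotate left by 2).
Applying that to "painter" gives "intpa".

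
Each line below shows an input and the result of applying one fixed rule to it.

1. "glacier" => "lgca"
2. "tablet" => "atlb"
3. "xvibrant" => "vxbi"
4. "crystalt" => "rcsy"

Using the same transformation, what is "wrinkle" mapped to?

rwni

What's happening: swap each adjacent pair of characters (1↔2, 3↔4, ...), then keep only the first 4 characters.
Applying both steps to "wrinkle": "rwnilke", then "rwni".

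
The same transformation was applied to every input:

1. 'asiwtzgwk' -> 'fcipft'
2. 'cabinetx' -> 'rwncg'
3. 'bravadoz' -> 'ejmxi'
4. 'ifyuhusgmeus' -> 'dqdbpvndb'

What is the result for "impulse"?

The rule is to delete the first 3 characters, then shift every letter 9 places forward in the alphabet (wrapping around).
"impulse" → "ulse" → "dubn".

dubn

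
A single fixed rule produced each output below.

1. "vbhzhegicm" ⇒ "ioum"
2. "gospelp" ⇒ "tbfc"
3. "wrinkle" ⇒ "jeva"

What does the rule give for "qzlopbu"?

dmyb

Each output is the input with this applied: shift every letter 13 places forward in the alphabet (wrapping around) — i.e. ROT13, then keep only the first 4 characters.
"qzlopbu" → "dmybcoh" → "dmyb".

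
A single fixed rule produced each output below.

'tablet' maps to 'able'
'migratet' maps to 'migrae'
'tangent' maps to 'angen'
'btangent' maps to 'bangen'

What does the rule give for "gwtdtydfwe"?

gwdydfwe

The transformation: remove every "t".
Applying that to "gwtdtydfwe" gives "gwdydfwe".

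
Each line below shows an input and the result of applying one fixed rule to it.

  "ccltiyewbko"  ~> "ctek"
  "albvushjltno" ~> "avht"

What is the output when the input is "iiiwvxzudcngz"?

iwzcz

Each output is the input with this applied: keep one character in every 3, starting at position 1 (positions 1st, 4th, 7th, ...).
Applying that to "iiiwvxzudcngz" gives "iwzcz".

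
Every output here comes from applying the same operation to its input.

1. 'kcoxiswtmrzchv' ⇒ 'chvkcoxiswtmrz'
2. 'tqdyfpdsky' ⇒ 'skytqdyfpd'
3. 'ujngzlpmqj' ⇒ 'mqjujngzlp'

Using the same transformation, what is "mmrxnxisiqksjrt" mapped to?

Looking at the pairs, the operation is to move the last 3 characters to the front (rotate right by 3).
For "mmrxnxisiqksjrt" the result is "jrtmmrxnxisiqks".

jrtmmrxnxisiqks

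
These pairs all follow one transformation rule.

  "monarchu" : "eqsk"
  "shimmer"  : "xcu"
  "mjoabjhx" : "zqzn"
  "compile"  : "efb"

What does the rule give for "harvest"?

Rule — shift every letter 10 places backward in the alphabet (wrapping around), then keep every other character starting from the second (positions 2nd, 4th, 6th, ...).
Starting from "harvest": after the first operation, "xqhluij"; after the second, "qli".
(Check on "shimmer": → "ixyccuh" → "xcu" ✓)

qli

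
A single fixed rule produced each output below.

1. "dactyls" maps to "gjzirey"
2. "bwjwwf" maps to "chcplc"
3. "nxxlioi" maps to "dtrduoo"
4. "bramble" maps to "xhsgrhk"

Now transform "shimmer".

nysoksx

The rule is to shift every letter 6 places forward in the alphabet (wrapping around), then swap each adjacent pair of characters (1↔2, 3↔4, ...).
On "shimmer": the first step gives "ynosskx", and the second then gives "nysoksx".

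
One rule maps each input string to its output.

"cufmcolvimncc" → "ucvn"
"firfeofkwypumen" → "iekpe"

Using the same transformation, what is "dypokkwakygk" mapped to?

Each output is the input with this applied: keep one character in every 3, starting at position 2 (positions 2nd, 5th, 8th, ...).
On "dypokkwakygk" that produces "ykag".

ykag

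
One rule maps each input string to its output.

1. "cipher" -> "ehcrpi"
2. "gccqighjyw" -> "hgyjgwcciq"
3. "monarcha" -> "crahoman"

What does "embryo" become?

yreobm

The pattern: swap the front and back halves of the string, then swap each adjacent pair of characters (1↔2, 3↔4, ...).
So "embryo" becomes "yreobm".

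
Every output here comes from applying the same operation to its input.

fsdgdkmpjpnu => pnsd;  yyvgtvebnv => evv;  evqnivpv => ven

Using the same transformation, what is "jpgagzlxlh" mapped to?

lhg

What's happening: swap the front and back halves of the string, then keep one character in every 3, starting at position 2 (positions 2nd, 5th, 8th, ...).
On "jpgagzlxlh": the first step gives "zlxlhjpgag", and the second then gives "lhg".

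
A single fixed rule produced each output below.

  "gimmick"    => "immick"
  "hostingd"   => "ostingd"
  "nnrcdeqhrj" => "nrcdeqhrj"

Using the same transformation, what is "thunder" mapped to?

hunder

Each output is the input with this applied: delete the first character.
Doing the same to "thunder": "hunder".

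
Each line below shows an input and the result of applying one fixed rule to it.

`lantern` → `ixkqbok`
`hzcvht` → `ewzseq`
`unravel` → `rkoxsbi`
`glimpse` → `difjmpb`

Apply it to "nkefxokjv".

Rule — shift every letter 3 places backward in the alphabet (wrapping around).
For "nkefxokjv" the result is "khbculhgs".

khbculhgs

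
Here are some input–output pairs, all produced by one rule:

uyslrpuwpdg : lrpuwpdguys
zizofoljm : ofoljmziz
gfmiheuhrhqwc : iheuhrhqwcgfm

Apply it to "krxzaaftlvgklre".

Rule — move the first 3 characters to the end (rotate left by 3).
On "krxzaaftlvgklre" that produces "zaaftlvgklrekrx".

zaaftlvgklrekrx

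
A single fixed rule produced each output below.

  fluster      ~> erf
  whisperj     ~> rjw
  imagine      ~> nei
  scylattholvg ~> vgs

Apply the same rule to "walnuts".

tsw

Rule — move the last 2 characters to the front (rotate right by 2), then keep only the first 3 characters.
On "walnuts": the first step gives "tswalnu", and the second then gives "tsw".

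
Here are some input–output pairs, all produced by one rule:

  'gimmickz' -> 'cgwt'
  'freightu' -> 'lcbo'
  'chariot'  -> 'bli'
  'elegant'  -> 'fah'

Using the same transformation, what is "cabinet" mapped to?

ucy

Rule — shift every letter 6 places backward in the alphabet (wrapping around), then keep every other character starting from the second (positions 2nd, 4th, 6th, ...).
Working it through for "cabinet": intermediate "wuvchyn", final "ucy".
(Check on "gimmickz": → "acggcwet" → "cgwt" ✓)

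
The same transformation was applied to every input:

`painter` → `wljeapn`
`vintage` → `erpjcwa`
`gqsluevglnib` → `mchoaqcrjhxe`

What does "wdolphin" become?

zshkdlje

In each case the input is transformed by: swap each adjacent pair of characters (1↔2, 3↔4, ...), then shift every letter 4 places backward in the alphabet (wrapping around).
Applying both steps to "wdolphin": "dwlohpni", then "zshkdlje".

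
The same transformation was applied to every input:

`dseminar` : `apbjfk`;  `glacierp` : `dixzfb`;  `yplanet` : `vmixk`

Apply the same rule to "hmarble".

ejxoy

What's happening: delete the last 2 characters, then shift every letter 3 places backward in the alphabet (wrapping around).
Doing the same to "hmarble": "ejxoy".
(Check on "dseminar": → "dsemin" → "apbjfk" ✓)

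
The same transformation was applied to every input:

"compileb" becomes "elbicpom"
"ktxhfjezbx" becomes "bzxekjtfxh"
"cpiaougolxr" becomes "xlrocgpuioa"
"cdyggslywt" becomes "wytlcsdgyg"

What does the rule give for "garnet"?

entrga

Each output is the input with this applied: move the last 2 characters to the front (rotate right by 2), then take characters alternately from the front and the back (1st, last, 2nd, 2nd-last, ...).
Applying both steps to "garnet": "etgarn", then "entrga".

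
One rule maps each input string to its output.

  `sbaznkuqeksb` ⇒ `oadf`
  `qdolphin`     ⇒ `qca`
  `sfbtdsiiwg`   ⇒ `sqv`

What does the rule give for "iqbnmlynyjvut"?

dzai

Looking at the pairs, the operation is to keep one character in every 3, starting at position 2 (positions 2nd, 5th, 8th, ...), then shift every letter 13 places forward in the alphabet (wrapping around) — i.e. ROT13.
So "iqbnmlynyjvut" becomes "dzai".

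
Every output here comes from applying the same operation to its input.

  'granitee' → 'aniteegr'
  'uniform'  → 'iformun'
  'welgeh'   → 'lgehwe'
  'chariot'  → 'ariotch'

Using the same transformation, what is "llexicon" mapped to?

Looking at the pairs, the operation is to move the first 2 characters to the end (rotate left by 2).
So "llexicon" becomes "exiconll".

exiconll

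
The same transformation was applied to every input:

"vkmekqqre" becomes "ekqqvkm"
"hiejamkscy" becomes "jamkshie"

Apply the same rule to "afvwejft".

wejafv

The pattern: delete the last 2 characters, then move the first 3 characters to the end (rotate left by 3).
For "afvwejft", step one produces "afvwej"; step two turns that into "wejafv".
(Check on "hiejamkscy": → "hiejamks" → "jamkshie" ✓)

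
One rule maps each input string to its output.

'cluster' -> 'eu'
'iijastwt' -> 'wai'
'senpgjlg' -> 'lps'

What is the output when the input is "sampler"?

Each output is the input with this applied: reverse the string, then keep one character in every 3, starting at position 2 (positions 2nd, 5th, 8th, ...).
On "sampler": the first step gives "relpmas", and the second then gives "em".

em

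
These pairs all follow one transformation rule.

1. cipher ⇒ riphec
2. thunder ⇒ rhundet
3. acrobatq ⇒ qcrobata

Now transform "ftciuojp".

The transformation: swap the first and last characters.
Applying that to "ftciuojp" gives "ptciuojf".

ptciuojf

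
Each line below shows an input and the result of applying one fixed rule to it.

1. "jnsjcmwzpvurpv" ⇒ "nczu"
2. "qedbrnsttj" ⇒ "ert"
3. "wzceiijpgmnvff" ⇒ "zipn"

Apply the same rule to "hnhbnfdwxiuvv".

nnwu

In each case the input is transformed by: delete the last 2 characters, then keep one character in every 3, starting at position 2 (positions 2nd, 5th, 8th, ...).
On "hnhbnfdwxiuvv": the first step gives "hnhbnfdwxiu", and the second then gives "nnwu".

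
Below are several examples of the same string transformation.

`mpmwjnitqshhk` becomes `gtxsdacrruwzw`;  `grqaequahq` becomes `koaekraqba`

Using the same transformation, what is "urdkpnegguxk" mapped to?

The pattern: move the first 3 characters to the end (rotate left by 3), then shift every letter 10 places forward in the alphabet (wrapping around).
For "urdkpnegguxk", step one produces "kpnegguxkurd"; step two turns that into "uzxoqqehuebn".

uzxoqqehuebn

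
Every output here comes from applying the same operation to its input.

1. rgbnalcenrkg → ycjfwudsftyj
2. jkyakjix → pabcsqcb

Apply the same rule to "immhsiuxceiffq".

Rule — shift every letter 8 places backward in the alphabet (wrapping around), then reverse the string.
Working it through for "immhsiuxceiffq": intermediate "aeezkampuwaxxi", final "ixxawupmakzeea".

ixxawupmakzeea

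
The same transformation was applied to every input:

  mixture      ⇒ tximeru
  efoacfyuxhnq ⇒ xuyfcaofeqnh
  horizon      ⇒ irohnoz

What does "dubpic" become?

What's happening: reverse the string, then move the first 3 characters to the end (rotate left by 3).
Applying both steps to "dubpic": "cipbud", then "budcip".

budcip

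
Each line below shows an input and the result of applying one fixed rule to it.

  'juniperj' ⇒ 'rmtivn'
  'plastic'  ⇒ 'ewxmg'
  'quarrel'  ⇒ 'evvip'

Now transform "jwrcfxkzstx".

vgjbodwxb

The pattern: delete the first 2 characters, then shift every letter 4 places forward in the alphabet (wrapping around).
For "jwrcfxkzstx" the result is "vgjbodwxb".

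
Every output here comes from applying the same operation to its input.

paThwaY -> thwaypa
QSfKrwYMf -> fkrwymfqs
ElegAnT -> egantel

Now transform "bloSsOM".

In each case the input is transformed by: move the first 2 characters to the end (rotate left by 2), then convert every letter to lowercase.
For "bloSsOM", step one produces "oSsOMbl"; step two turns that into "ossombl".

ossombl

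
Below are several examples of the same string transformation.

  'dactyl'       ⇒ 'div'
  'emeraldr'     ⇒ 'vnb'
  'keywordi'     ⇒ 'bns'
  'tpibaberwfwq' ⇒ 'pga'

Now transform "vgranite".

sdo

The transformation: shift every letter 10 places forward in the alphabet (wrapping around), then keep only the last 3 characters.
On "vgranite": the first step gives "fqbkxsdo", and the second then gives "sdo".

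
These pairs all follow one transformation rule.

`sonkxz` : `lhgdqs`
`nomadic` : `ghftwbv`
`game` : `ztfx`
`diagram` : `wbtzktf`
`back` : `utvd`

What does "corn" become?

Each output is the input with this applied: shift every letter 7 places backward in the alphabet (wrapping around).
Doing the same to "corn": "vhkg".

vhkg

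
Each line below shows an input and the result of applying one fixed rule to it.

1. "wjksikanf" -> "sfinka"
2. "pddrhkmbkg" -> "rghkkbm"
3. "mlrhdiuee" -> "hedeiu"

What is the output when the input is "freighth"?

The pattern: delete the first 3 characters, then take characters alternately from the front and the back (1st, last, 2nd, 2nd-last, ...).
For "freighth", step one produces "ighth"; step two turns that into "ihgth".
(Check on "mlrhdiuee": → "hdiuee" → "hedeiu" ✓)

ihgth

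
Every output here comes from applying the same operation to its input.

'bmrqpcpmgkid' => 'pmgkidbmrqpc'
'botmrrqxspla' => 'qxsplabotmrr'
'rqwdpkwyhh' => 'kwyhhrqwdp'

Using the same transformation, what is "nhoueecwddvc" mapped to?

cwddvcnhouee

What's happening: swap the front and back halves of the string.
Applying that to "nhoueecwddvc" gives "cwddvcnhouee".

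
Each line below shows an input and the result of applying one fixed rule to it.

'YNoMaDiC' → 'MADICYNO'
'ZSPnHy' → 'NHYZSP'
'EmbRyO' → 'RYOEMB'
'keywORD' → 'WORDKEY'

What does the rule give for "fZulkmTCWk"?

LKMTCWKFZU

Rule — move the first 3 characters to the end (rotate left by 3), then convert every letter to uppercase.
"fZulkmTCWk" → "lkmTCWkfZu" → "LKMTCWKFZU".
(Check on "keywORD": → "wORDkey" → "WORDKEY" ✓)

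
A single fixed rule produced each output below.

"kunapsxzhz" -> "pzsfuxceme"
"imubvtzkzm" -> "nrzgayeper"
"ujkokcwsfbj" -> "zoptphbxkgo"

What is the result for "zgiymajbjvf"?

elndrfogoak

Rule — shift every letter 5 places forward in the alphabet (wrapping around).
"zgiymajbjvf" → "elndrfogoak".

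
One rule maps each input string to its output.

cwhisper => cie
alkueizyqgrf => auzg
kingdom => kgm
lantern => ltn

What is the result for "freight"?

fit

The transformation: keep one character in every 3, starting at position 1 (positions 1st, 4th, 7th, ...).
Doing the same to "freight": "fit".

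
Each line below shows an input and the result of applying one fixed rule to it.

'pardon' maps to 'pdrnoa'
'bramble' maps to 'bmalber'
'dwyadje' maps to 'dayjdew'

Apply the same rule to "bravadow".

The rule is to swap each adjacent pair of characters (1↔2, 3↔4, ...), then move the first character to the end.
On "bravadow": the first step gives "rbvadawo", and the second then gives "bvadawor".

bvadawor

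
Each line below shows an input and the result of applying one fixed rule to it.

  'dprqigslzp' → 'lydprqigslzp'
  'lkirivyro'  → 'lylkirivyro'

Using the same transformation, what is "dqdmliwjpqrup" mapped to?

The pattern: prepend "ly".
On "dqdmliwjpqrup" that produces "lydqdmliwjpqrup".

lydqdmliwjpqrup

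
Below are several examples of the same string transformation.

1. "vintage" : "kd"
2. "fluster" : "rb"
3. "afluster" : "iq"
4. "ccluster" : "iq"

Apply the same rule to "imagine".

xk

Each output is the input with this applied: keep one character in every 3, starting at position 3 (positions 3rd, 6th, 9th, ...), then shift every letter 3 places backward in the alphabet (wrapping around).
Applying both steps to "imagine": "an", then "xk".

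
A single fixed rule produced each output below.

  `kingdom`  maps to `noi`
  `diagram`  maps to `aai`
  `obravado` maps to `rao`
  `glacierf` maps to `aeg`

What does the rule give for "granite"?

atr

Rule — move the first 2 characters to the end (rotate left by 2), then keep one character in every 3, starting at position 1 (positions 1st, 4th, 7th, ...).
Applying both steps to "granite": "anitegr", then "atr".
(Check on "obravado": → "ravadoob" → "rao" ✓)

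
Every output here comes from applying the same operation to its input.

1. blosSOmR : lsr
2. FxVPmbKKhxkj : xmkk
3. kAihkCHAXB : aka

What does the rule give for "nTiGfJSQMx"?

What's happening: keep one character in every 3, starting at position 2 (positions 2nd, 5th, 8th, ...), then convert every letter to lowercase.
On "nTiGfJSQMx": the first step gives "TfQ", and the second then gives "tfq".

tfq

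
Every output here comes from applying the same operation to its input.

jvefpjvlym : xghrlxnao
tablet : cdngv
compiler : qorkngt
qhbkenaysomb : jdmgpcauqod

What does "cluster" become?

nwuvgt

The transformation: delete the first character, then shift every letter 2 places forward in the alphabet (wrapping around).
On "cluster": the first step gives "luster", and the second then gives "nwuvgt".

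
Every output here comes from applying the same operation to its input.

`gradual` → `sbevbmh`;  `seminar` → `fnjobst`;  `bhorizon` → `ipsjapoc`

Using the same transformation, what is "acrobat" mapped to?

Each output is the input with this applied: shift every letter 1 place forward in the alphabet (wrapping around), then move the first character to the end.
On "acrobat": the first step gives "bdspcbu", and the second then gives "dspcbub".

dspcbub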